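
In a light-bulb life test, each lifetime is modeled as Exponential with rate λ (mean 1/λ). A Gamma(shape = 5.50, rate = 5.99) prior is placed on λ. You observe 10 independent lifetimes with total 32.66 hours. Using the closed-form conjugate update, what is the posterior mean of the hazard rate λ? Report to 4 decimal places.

With a Gamma(shape α, rate β) prior on the exponential rate λ, the posterior after n observations with total T = Σxᵢ is Gamma(α+n, β+T).
Posterior: Gamma(5.50+10, 5.99+32.66) = Gamma(15.50, 38.65).
Posterior mean of λ = α/β = 15.50/38.65 = 0.4010.

0.4010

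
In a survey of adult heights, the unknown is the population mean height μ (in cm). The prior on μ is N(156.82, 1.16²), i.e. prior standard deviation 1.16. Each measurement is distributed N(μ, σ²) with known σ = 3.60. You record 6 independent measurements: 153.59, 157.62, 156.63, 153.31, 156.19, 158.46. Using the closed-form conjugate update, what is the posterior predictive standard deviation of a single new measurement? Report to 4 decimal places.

For Normal data with known variance σ², a Normal(μ₀, σ₀²) prior on μ is conjugate. Posterior precision = 1/σ₀² + n/σ²; posterior mean is the precision-weighted average of μ₀ and x̄.
σ₀² = 1.16² = 1.3456, σ² = 3.60² = 12.96; σ² + n·σ₀² = 12.96 + 6·1.3456 = 21.0336.
Posterior precision = 1/σ₀² + n/σ² = 1/1.3456 + 6/12.96 = (σ² + n·σ₀²)/(σ₀²σ²) = 21.0336/(1.3456·12.96); posterior variance σₙ² = σ₀²σ²/(σ² + n·σ₀²) = 1.3456·12.96/21.0336 = 0.829101.
Predictive variance for one new observation = σₙ² + σ² = 1.3456·12.96/21.0336 + 12.96 = σ²·(σ₀² + 21.0336)/21.0336 = 12.96·22.3792/21.0336 = 13.789101; SD = √(12.96·22.3792/21.0336) = 3.7134.

3.7134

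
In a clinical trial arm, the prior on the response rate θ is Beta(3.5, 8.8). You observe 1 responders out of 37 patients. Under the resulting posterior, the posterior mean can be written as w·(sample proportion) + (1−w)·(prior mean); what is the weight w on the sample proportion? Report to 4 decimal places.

0.7505

The Beta prior is conjugate to a Binomial/Bernoulli likelihood; the update adds successes to α and failures to β.
Posterior mean = (α₀+k)/(α₀+β₀+n) = [n/(α₀+β₀+n)]·(k/n) + [(α₀+β₀)/(α₀+β₀+n)]·α₀/(α₀+β₀), so only n and the prior enter the weight.
The weight on the data is w = n/(α₀+β₀+n) = 37/(3.5+8.8+37) = 37/49.3 = 0.7505.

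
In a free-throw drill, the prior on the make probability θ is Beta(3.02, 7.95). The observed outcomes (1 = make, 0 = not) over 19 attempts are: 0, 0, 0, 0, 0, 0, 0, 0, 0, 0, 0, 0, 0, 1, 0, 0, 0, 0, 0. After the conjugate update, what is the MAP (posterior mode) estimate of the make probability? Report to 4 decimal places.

0.1080

The Beta prior is conjugate to a Binomial/Bernoulli likelihood; the update adds successes to α and failures to β.
Posterior: Beta(α+k, β+n−k) = Beta(3.02+1, 7.95+18) = Beta(4.02, 25.95).
Mode of Beta(a,b) for a,b>1 is (a−1)/(a+b−2) = 3.02/27.97 = 0.1080.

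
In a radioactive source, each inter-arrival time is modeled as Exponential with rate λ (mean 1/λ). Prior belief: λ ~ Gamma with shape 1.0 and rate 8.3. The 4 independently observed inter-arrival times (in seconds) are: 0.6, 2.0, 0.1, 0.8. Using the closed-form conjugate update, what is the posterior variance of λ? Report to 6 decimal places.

0.035909

With a Gamma(shape α, rate β) prior on the exponential rate λ, the posterior after n observations with total T = Σxᵢ is Gamma(α+n, β+T).
Sum of observations T = 3.5 seconds; n = 4.
Posterior: Gamma(1.0+4, 8.3+3.5) = Gamma(5.0, 11.8).
Var = α/β² = 0.035909.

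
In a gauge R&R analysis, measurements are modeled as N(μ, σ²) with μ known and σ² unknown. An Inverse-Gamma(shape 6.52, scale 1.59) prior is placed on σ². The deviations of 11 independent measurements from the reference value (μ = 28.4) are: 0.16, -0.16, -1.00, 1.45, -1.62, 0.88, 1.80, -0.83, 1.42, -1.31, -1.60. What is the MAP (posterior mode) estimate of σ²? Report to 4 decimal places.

With known mean μ and an Inverse-Gamma(α, β) prior on σ², the Normal likelihood is conjugate: posterior is Inv-Gamma(α + n/2, β + Σ(xᵢ−μ)²/2).
Σ(xᵢ−μ)² = (0.16)² + (-0.16)² + (-1.00)² + (1.45)² + (-1.62)² + (0.88)² + (1.80)² + (-0.83)² + (1.42)² + (-1.31)² + (-1.60)² = 16.7739.
Posterior: Inv-Gamma(6.52 + 11/2, 1.59 + 16.7739/2) = Inv-Gamma(12.02, 9.97695).
Mode = β/(α+1) = 9.97695/13.02 = 0.7663.

0.7663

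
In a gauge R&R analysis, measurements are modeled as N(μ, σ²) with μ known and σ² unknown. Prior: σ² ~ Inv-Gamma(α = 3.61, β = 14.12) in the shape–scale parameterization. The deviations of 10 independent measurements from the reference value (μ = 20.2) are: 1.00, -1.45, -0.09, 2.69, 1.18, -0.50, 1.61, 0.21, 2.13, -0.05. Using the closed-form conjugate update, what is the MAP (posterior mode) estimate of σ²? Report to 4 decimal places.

With known mean μ and an Inverse-Gamma(α, β) prior on σ², the Normal likelihood is conjugate: posterior is Inv-Gamma(α + n/2, β + Σ(xᵢ−μ)²/2).
Σ(xᵢ−μ)² = (1.00)² + (-1.45)² + (-0.09)² + (2.69)² + (1.18)² + (-0.50)² + (1.61)² + (0.21)² + (2.13)² + (-0.05)² = 19.1647.
Posterior: Inv-Gamma(3.61 + 10/2, 14.12 + 19.1647/2) = Inv-Gamma(8.61, 23.70235).
Mode = β/(α+1) = 23.70235/9.61 = 2.4664.

2.4664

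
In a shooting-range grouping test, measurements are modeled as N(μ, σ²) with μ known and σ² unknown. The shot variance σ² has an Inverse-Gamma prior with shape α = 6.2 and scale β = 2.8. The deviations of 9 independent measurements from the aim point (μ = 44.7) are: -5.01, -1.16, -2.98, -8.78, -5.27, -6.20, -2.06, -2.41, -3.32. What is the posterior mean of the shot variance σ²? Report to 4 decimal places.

With known mean μ and an Inverse-Gamma(α, β) prior on σ², the Normal likelihood is conjugate: posterior is Inv-Gamma(α + n/2, β + Σ(xᵢ−μ)²/2).
Σ(xᵢ−μ)² = (-5.01)² + (-1.16)² + (-2.98)² + (-8.78)² + (-5.27)² + (-6.20)² + (-2.06)² + (-2.41)² + (-3.32)² = 199.7015.
Posterior: Inv-Gamma(6.2 + 9/2, 2.8 + 199.7015/2) = Inv-Gamma(10.70, 102.65075).
E[σ²|data] = β/(α−1) = 102.65075/9.70 = 10.5826.

10.5826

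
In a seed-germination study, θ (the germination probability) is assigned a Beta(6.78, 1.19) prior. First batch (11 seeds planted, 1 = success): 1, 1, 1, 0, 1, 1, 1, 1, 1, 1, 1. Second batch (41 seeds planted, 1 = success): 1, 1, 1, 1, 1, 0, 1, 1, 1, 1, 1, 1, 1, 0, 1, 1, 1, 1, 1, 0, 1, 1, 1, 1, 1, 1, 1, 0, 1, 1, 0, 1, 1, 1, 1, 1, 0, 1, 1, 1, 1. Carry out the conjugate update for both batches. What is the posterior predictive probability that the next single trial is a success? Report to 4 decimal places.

0.8634

The Beta prior is conjugate to a Binomial/Bernoulli likelihood; the update adds successes to α and failures to β.
After batch 1: Beta(6.78+10, 1.19+1) = Beta(16.78, 2.19).
After batch 2: Beta(16.78+35, 2.19+6) = Beta(51.78, 8.19).
For a single future Bernoulli trial, P(success | data) = α/(α+β) = 0.8634.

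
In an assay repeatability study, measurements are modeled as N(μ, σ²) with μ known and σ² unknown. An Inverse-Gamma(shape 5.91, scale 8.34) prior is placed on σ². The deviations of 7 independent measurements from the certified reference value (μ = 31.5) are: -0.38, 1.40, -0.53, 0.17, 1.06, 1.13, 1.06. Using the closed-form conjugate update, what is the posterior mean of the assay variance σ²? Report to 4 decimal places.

1.3447

With known mean μ and an Inverse-Gamma(α, β) prior on σ², the Normal likelihood is conjugate: posterior is Inv-Gamma(α + n/2, β + Σ(xᵢ−μ)²/2).
Σ(xᵢ−μ)² = (-0.38)² + (1.40)² + (-0.53)² + (0.17)² + (1.06)² + (1.13)² + (1.06)² = 5.9383.
Posterior: Inv-Gamma(5.91 + 7/2, 8.34 + 5.9383/2) = Inv-Gamma(9.41, 11.30915).
E[σ²|data] = β/(α−1) = 11.30915/8.41 = 1.3447.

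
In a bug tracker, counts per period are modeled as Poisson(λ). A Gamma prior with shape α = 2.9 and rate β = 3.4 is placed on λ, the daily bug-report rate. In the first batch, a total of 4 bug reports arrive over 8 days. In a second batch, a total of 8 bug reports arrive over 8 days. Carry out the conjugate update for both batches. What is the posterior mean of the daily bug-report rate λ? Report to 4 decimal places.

With a Gamma(shape α, rate β) prior, the Poisson likelihood is conjugate: the posterior is Gamma(α + ΣXᵢ, β + n).
After batch 1: Gamma(α+S, β+n) = Gamma(2.9+4, 3.4+8) = Gamma(6.9, 11.4).
After batch 2: Gamma(α+S, β+n) = Gamma(6.9+8, 11.4+8) = Gamma(14.9, 19.4).
Posterior mean = α/β = 14.9/19.4 = 0.7680.

0.7680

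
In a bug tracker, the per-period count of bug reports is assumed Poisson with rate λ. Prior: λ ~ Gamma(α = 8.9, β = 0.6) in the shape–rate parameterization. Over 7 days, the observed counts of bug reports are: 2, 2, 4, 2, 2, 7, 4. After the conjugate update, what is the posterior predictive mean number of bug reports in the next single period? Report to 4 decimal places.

With a Gamma(shape α, rate β) prior, the Poisson likelihood is conjugate: the posterior is Gamma(α + ΣXᵢ, β + n).
Sum of counts S = 23 over n = 7 days.
Posterior: Gamma(α+S, β+n) = Gamma(8.9+23, 0.6+7) = Gamma(31.9, 7.6).
The predictive distribution for one future period is NegBinom with mean α/β = 4.1974.

4.1974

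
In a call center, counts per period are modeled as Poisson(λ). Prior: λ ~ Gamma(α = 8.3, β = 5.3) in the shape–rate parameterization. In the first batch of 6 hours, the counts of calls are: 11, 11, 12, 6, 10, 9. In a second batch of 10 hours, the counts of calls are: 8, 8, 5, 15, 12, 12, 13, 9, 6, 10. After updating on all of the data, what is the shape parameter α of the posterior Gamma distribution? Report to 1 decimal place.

165.3

With a Gamma(shape α, rate β) prior, the Poisson likelihood is conjugate: the posterior is Gamma(α + ΣXᵢ, β + n).
Batch 1: sum of counts S = 59 over n = 6 hours.
After batch 1: Gamma(α+S, β+n) = Gamma(8.3+59, 5.3+6) = Gamma(67.3, 11.3).
Batch 2: sum of counts S = 98 over n = 10 hours.
After batch 2: Gamma(α+S, β+n) = Gamma(67.3+98, 11.3+10) = Gamma(165.3, 21.3).
Posterior α = 165.3.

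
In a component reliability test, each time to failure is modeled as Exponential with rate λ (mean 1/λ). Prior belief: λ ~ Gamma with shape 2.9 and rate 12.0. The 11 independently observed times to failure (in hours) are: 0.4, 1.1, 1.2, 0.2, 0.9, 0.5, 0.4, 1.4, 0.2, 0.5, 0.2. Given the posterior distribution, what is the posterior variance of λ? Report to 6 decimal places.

With a Gamma(shape α, rate β) prior on the exponential rate λ, the posterior after n observations with total T = Σxᵢ is Gamma(α+n, β+T).
Sum of observations T = 7.0 hours; n = 11.
Posterior: Gamma(2.9+11, 12.0+7.0) = Gamma(13.9, 19.0).
Var = α/β² = 0.038504.

0.038504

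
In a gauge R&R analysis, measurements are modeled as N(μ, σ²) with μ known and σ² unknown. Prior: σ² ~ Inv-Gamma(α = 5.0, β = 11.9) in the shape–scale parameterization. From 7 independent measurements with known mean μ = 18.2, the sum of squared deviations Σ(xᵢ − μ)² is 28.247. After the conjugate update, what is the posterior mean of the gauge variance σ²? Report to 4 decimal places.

With known mean μ and an Inverse-Gamma(α, β) prior on σ², the Normal likelihood is conjugate: posterior is Inv-Gamma(α + n/2, β + Σ(xᵢ−μ)²/2).
Posterior: Inv-Gamma(5.0 + 7/2, 11.9 + 28.247/2) = Inv-Gamma(8.50, 26.0235).
E[σ²|data] = β/(α−1) = 26.0235/7.50 = 3.4698.

3.4698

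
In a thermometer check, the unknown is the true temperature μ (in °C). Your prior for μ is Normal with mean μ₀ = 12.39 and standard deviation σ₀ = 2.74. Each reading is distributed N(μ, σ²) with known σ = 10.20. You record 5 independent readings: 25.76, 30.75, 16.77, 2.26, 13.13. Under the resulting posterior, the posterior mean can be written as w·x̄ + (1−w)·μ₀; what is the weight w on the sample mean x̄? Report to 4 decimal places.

For Normal data with known variance σ², a Normal(μ₀, σ₀²) prior on μ is conjugate. Posterior precision = 1/σ₀² + n/σ²; posterior mean is the precision-weighted average of μ₀ and x̄.
σ₀² = 2.74² = 7.5076, σ² = 10.20² = 104.04. Prior precision 1/σ₀² = 1/7.5076; data precision n/σ² = 5/104.04.
w = (n/σ²)/(1/σ₀² + n/σ²) = n·σ₀²/(σ² + n·σ₀²) = 5·7.5076/(104.04 + 5·7.5076) = 37.538/141.578 = 0.2651.

0.2651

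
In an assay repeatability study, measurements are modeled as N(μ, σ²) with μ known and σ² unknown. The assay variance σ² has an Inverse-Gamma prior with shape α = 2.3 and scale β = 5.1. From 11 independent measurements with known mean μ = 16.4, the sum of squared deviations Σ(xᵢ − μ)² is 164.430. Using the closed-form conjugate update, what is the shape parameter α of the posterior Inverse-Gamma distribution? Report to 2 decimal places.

7.80

With known mean μ and an Inverse-Gamma(α, β) prior on σ², the Normal likelihood is conjugate: posterior is Inv-Gamma(α + n/2, β + Σ(xᵢ−μ)²/2).
Posterior: Inv-Gamma(2.3 + 11/2, 5.1 + 164.430/2) = Inv-Gamma(7.80, 87.3150).
Posterior α = 7.80.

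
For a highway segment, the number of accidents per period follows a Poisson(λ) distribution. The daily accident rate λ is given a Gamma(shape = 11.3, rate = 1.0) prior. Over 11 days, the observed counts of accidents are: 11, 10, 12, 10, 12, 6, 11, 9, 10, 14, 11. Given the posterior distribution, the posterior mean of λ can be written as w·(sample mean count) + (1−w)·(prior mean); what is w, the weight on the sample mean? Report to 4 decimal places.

With a Gamma(shape α, rate β) prior, the Poisson likelihood is conjugate: the posterior is Gamma(α + ΣXᵢ, β + n).
Posterior mean = (α₀+S)/(β₀+n) = [n/(β₀+n)]·(S/n) + [β₀/(β₀+n)]·(α₀/β₀), so only n and β₀ enter the weight.
Weight on data w = n/(β₀+n) = 11/(1.0+11) = 11/12.0 = 0.9167.

0.9167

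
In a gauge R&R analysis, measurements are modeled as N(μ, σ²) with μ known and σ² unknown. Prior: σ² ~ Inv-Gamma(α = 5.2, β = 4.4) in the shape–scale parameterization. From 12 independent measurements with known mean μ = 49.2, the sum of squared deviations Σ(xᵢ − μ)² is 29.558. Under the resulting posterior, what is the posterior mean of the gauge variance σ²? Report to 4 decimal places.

With known mean μ and an Inverse-Gamma(α, β) prior on σ², the Normal likelihood is conjugate: posterior is Inv-Gamma(α + n/2, β + Σ(xᵢ−μ)²/2).
Posterior: Inv-Gamma(5.2 + 12/2, 4.4 + 29.558/2) = Inv-Gamma(11.20, 19.1790).
E[σ²|data] = β/(α−1) = 19.1790/10.20 = 1.8803.

1.8803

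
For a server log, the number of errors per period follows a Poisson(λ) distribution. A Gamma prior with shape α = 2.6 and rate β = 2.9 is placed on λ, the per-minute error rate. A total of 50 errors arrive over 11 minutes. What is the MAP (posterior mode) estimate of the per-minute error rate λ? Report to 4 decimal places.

With a Gamma(shape α, rate β) prior, the Poisson likelihood is conjugate: the posterior is Gamma(α + ΣXᵢ, β + n).
Posterior: Gamma(α+S, β+n) = Gamma(2.6+50, 2.9+11) = Gamma(52.6, 13.9).
Mode of Gamma(α,β) for α≥1 is (α−1)/β = 51.6/13.9 = 3.7122.

3.7122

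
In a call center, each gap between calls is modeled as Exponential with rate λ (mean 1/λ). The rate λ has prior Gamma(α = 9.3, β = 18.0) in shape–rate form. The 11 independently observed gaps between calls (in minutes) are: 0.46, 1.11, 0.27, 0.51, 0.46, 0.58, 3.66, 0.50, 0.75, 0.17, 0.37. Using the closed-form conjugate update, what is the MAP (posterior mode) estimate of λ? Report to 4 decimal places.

With a Gamma(shape α, rate β) prior on the exponential rate λ, the posterior after n observations with total T = Σxᵢ is Gamma(α+n, β+T).
Sum of observations T = 8.84 minutes; n = 11.
Posterior: Gamma(9.3+11, 18.0+8.84) = Gamma(20.3, 26.84).
Mode = (α−1)/β = 0.7191.

0.7191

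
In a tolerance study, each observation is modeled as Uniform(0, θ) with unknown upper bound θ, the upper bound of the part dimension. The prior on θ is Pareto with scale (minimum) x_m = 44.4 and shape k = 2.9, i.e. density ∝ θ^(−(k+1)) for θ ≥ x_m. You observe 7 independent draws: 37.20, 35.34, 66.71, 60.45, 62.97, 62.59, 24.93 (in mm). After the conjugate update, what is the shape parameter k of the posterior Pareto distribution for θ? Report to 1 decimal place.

9.9

A Pareto(scale x_m, shape k) prior on the upper bound θ of Uniform(0, θ) is conjugate: posterior is Pareto(max(x_m, max xᵢ), k + n).
Sample maximum = 66.71; prior scale x_m = 44.4 → posterior scale = max = 66.71.
Posterior shape = 2.9 + 7 = 9.9.
Posterior shape k = 9.9.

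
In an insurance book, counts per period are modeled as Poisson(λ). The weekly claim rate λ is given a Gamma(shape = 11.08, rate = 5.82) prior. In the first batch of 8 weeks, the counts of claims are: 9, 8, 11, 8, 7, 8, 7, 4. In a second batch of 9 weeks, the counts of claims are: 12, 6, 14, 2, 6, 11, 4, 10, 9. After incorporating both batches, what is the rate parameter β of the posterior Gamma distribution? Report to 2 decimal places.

22.82

With a Gamma(shape α, rate β) prior, the Poisson likelihood is conjugate: the posterior is Gamma(α + ΣXᵢ, β + n).
Batch 1: sum of counts S = 62 over n = 8 weeks.
After batch 1: Gamma(α+S, β+n) = Gamma(11.08+62, 5.82+8) = Gamma(73.08, 13.82).
Batch 2: sum of counts S = 74 over n = 9 weeks.
After batch 2: Gamma(α+S, β+n) = Gamma(73.08+74, 13.82+9) = Gamma(147.08, 22.82).
Posterior β = 22.82.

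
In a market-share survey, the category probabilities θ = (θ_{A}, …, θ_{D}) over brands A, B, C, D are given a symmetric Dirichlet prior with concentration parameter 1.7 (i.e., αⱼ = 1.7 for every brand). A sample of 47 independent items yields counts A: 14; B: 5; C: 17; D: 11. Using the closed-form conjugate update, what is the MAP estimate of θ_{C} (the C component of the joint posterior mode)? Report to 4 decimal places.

The Dirichlet prior is conjugate to the Multinomial likelihood: each posterior αⱼ = prior αⱼ + observed count nⱼ.
Posterior concentration: (15.7, 6.7, 18.7, 12.7), total = 53.8.
Joint mode component: (α_{C}−1)/(Σα−K) = 17.7/49.8 = 0.3554.

0.3554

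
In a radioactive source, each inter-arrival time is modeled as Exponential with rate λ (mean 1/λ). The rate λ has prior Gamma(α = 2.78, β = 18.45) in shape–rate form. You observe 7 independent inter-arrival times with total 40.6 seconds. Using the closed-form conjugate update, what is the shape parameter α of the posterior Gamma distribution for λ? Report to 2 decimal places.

With a Gamma(shape α, rate β) prior on the exponential rate λ, the posterior after n observations with total T = Σxᵢ is Gamma(α+n, β+T).
Posterior: Gamma(2.78+7, 18.45+40.6) = Gamma(9.78, 59.05).
Posterior α = 9.78.

9.78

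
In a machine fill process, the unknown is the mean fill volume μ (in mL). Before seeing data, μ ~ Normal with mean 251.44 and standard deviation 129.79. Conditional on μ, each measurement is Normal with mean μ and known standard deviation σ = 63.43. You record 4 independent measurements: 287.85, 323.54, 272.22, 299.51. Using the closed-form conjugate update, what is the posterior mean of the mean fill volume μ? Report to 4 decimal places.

293.2816

For Normal data with known variance σ², a Normal(μ₀, σ₀²) prior on μ is conjugate. Posterior precision = 1/σ₀² + n/σ²; posterior mean is the precision-weighted average of μ₀ and x̄.
Σxᵢ = 287.85 + 323.54 + 272.22 + 299.51 = 1183.12, so n·x̄ = 1183.12.
σ₀² = 129.79² = 16845.4441, σ² = 63.43² = 4023.3649; σ² + n·σ₀² = 4023.3649 + 4·16845.4441 = 71405.1413.
Posterior mean = (μ₀/σ₀² + n·x̄/σ²)/(1/σ₀² + n/σ²) = (σ²·μ₀ + σ₀²·n·x̄)/(σ² + n·σ₀²) = (4023.3649·251.44 + 16845.4441·1183.12)/71405.1413 = 20941816.694048/71405.1413 = 293.2816.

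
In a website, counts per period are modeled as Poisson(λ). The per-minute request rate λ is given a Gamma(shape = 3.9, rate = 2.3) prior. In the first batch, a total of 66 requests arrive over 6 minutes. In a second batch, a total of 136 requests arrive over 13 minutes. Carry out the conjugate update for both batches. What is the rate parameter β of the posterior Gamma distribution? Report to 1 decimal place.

With a Gamma(shape α, rate β) prior, the Poisson likelihood is conjugate: the posterior is Gamma(α + ΣXᵢ, β + n).
After batch 1: Gamma(α+S, β+n) = Gamma(3.9+66, 2.3+6) = Gamma(69.9, 8.3).
After batch 2: Gamma(α+S, β+n) = Gamma(69.9+136, 8.3+13) = Gamma(205.9, 21.3).
Posterior β = 21.3.

21.3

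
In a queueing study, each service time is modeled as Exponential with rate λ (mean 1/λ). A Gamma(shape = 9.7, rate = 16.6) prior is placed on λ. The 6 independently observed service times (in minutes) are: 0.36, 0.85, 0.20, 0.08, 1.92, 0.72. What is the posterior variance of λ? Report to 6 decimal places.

0.036534

With a Gamma(shape α, rate β) prior on the exponential rate λ, the posterior after n observations with total T = Σxᵢ is Gamma(α+n, β+T).
Sum of observations T = 4.13 minutes; n = 6.
Posterior: Gamma(9.7+6, 16.6+4.13) = Gamma(15.7, 20.73).
Var = α/β² = 0.036534.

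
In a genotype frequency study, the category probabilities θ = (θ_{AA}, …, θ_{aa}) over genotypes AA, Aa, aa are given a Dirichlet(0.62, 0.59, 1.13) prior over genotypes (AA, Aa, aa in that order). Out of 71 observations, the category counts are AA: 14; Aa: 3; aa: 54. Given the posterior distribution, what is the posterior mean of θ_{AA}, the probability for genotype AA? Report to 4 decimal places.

0.1993

The Dirichlet prior is conjugate to the Multinomial likelihood: each posterior αⱼ = prior αⱼ + observed count nⱼ.
Posterior concentration: (14.62, 3.59, 55.13), total = 73.34.
E[θ_{AA}|data] = α_{AA}/Σα = 14.62/73.34 = 0.1993.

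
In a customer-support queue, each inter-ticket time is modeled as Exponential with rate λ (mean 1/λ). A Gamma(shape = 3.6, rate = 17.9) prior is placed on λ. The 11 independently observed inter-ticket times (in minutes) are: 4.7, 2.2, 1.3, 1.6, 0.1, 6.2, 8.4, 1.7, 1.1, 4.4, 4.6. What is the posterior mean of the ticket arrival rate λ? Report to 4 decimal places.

With a Gamma(shape α, rate β) prior on the exponential rate λ, the posterior after n observations with total T = Σxᵢ is Gamma(α+n, β+T).
Sum of observations T = 36.3 minutes; n = 11.
Posterior: Gamma(3.6+11, 17.9+36.3) = Gamma(14.6, 54.2).
Posterior mean of λ = α/β = 14.6/54.2 = 0.2694.

0.2694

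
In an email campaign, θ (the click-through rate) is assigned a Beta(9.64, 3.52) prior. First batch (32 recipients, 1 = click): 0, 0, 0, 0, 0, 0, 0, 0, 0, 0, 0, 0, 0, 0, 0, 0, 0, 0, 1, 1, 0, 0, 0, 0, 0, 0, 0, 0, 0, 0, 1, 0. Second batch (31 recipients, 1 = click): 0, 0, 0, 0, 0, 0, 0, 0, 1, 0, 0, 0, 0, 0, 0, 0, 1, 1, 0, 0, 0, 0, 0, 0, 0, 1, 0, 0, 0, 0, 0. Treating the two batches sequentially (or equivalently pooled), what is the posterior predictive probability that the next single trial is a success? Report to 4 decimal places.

The Beta prior is conjugate to a Binomial/Bernoulli likelihood; the update adds successes to α and failures to β.
After batch 1: Beta(9.64+3, 3.52+29) = Beta(12.64, 32.52).
After batch 2: Beta(12.64+4, 32.52+27) = Beta(16.64, 59.52).
For a single future Bernoulli trial, P(success | data) = α/(α+β) = 0.2185.

0.2185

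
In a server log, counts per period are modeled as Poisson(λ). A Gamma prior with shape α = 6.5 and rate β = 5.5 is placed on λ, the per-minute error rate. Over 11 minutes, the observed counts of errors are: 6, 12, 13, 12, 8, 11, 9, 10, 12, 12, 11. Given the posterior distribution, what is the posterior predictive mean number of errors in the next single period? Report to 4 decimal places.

7.4242

With a Gamma(shape α, rate β) prior, the Poisson likelihood is conjugate: the posterior is Gamma(α + ΣXᵢ, β + n).
Sum of counts S = 116 over n = 11 minutes.
Posterior: Gamma(α+S, β+n) = Gamma(6.5+116, 5.5+11) = Gamma(122.5, 16.5).
The predictive distribution for one future period is NegBinom with mean α/β = 7.4242.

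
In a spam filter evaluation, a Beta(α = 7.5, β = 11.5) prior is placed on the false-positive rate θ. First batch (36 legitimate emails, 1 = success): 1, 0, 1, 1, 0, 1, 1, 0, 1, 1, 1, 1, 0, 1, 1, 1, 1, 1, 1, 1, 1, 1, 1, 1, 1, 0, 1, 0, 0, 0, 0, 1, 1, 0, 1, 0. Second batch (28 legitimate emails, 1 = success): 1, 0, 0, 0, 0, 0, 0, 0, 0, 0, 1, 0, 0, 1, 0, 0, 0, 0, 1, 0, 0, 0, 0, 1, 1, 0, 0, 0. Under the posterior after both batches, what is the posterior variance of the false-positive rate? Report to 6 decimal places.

0.002961

The Beta prior is conjugate to a Binomial/Bernoulli likelihood; the update adds successes to α and failures to β.
After batch 1: Beta(7.5+25, 11.5+11) = Beta(32.5, 22.5).
After batch 2: Beta(32.5+6, 22.5+22) = Beta(38.5, 44.5).
Var = αβ/((α+β)²(α+β+1)) = 38.5·44.5/(83.0²·84.0) = 0.002961.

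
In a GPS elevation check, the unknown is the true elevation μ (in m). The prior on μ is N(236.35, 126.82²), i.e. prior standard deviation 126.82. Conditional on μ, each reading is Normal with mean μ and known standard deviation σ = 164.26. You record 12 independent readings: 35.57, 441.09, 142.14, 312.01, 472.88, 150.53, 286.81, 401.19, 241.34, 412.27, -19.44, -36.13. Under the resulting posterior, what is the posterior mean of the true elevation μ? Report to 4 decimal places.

For Normal data with known variance σ², a Normal(μ₀, σ₀²) prior on μ is conjugate. Posterior precision = 1/σ₀² + n/σ²; posterior mean is the precision-weighted average of μ₀ and x̄.
Σxᵢ = 35.57 + 441.09 + 142.14 + 312.01 + 472.88 + 150.53 + 286.81 + 401.19 + 241.34 + 412.27 + (-19.44) + (-36.13) = 2840.26, so n·x̄ = 2840.26.
σ₀² = 126.82² = 16083.3124, σ² = 164.26² = 26981.3476; σ² + n·σ₀² = 26981.3476 + 12·16083.3124 = 219981.0964.
Posterior mean = (μ₀/σ₀² + n·x̄/σ²)/(1/σ₀² + n/σ²) = (σ²·μ₀ + σ₀²·n·x̄)/(σ² + n·σ₀²) = (26981.3476·236.35 + 16083.3124·2840.26)/219981.0964 = 52057830.382484/219981.0964 = 236.6468.

236.6468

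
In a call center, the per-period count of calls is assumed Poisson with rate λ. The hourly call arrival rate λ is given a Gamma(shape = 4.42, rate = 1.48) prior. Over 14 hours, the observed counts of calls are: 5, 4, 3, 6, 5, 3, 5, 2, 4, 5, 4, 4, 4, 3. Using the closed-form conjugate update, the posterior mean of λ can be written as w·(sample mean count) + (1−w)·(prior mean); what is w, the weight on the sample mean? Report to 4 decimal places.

0.9044

With a Gamma(shape α, rate β) prior, the Poisson likelihood is conjugate: the posterior is Gamma(α + ΣXᵢ, β + n).
Posterior mean = (α₀+S)/(β₀+n) = [n/(β₀+n)]·(S/n) + [β₀/(β₀+n)]·(α₀/β₀), so only n and β₀ enter the weight.
Weight on data w = n/(β₀+n) = 14/(1.48+14) = 14/15.48 = 0.9044.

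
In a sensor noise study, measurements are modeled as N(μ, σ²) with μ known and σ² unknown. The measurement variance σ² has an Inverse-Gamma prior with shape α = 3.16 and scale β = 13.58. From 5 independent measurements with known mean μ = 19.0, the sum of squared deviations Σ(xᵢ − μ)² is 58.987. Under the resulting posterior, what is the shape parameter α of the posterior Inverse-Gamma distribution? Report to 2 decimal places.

5.66

With known mean μ and an Inverse-Gamma(α, β) prior on σ², the Normal likelihood is conjugate: posterior is Inv-Gamma(α + n/2, β + Σ(xᵢ−μ)²/2).
Posterior: Inv-Gamma(3.16 + 5/2, 13.58 + 58.987/2) = Inv-Gamma(5.66, 43.0735).
Posterior α = 5.66.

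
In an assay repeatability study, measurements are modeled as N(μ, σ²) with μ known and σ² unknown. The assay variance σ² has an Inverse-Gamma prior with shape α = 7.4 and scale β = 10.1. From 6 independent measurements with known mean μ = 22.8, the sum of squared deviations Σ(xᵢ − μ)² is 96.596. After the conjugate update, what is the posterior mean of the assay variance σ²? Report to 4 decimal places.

With known mean μ and an Inverse-Gamma(α, β) prior on σ², the Normal likelihood is conjugate: posterior is Inv-Gamma(α + n/2, β + Σ(xᵢ−μ)²/2).
Posterior: Inv-Gamma(7.4 + 6/2, 10.1 + 96.596/2) = Inv-Gamma(10.40, 58.3980).
E[σ²|data] = β/(α−1) = 58.3980/9.40 = 6.2126.

6.2126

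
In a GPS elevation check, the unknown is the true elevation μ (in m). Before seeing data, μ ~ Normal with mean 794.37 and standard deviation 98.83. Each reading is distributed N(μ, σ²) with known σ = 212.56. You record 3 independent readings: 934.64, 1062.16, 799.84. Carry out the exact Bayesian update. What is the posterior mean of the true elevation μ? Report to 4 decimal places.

848.5979

For Normal data with known variance σ², a Normal(μ₀, σ₀²) prior on μ is conjugate. Posterior precision = 1/σ₀² + n/σ²; posterior mean is the precision-weighted average of μ₀ and x̄.
Σxᵢ = 934.64 + 1062.16 + 799.84 = 2796.64, so n·x̄ = 2796.64.
σ₀² = 98.83² = 9767.3689, σ² = 212.56² = 45181.7536; σ² + n·σ₀² = 45181.7536 + 3·9767.3689 = 74483.8603.
Posterior mean = (μ₀/σ₀² + n·x̄/σ²)/(1/σ₀² + n/σ²) = (σ²·μ₀ + σ₀²·n·x̄)/(σ² + n·σ₀²) = (45181.7536·794.37 + 9767.3689·2796.64)/74483.8603 = 63206844.167728/74483.8603 = 848.5979.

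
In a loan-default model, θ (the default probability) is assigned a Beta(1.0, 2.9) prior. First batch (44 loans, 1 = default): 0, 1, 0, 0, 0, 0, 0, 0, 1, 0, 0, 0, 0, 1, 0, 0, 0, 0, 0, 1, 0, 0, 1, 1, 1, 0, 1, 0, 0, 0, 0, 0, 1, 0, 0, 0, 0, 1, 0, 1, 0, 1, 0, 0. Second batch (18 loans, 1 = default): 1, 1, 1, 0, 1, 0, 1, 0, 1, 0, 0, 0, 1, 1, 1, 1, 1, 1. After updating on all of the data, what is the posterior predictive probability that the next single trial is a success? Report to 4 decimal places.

0.3794

The Beta prior is conjugate to a Binomial/Bernoulli likelihood; the update adds successes to α and failures to β.
After batch 1: Beta(1.0+12, 2.9+32) = Beta(13.0, 34.9).
After batch 2: Beta(13.0+12, 34.9+6) = Beta(25.0, 40.9).
For a single future Bernoulli trial, P(success | data) = α/(α+β) = 0.3794.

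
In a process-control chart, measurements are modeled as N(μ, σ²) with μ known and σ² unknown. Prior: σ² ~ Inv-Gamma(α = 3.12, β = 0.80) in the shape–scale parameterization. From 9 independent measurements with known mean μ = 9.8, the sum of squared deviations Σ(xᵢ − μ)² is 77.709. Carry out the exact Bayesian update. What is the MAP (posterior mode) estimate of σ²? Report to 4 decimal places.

With known mean μ and an Inverse-Gamma(α, β) prior on σ², the Normal likelihood is conjugate: posterior is Inv-Gamma(α + n/2, β + Σ(xᵢ−μ)²/2).
Posterior: Inv-Gamma(3.12 + 9/2, 0.80 + 77.709/2) = Inv-Gamma(7.62, 39.6545).
Mode = β/(α+1) = 39.6545/8.62 = 4.6003.

4.6003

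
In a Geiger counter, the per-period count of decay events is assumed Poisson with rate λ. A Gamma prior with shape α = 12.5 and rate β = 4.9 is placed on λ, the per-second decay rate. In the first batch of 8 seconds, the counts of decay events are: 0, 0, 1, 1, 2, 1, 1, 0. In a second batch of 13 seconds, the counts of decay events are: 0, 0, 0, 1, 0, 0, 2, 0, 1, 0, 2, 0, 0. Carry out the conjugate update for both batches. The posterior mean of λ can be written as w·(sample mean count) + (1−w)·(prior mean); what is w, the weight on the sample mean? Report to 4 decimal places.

With a Gamma(shape α, rate β) prior, the Poisson likelihood is conjugate: the posterior is Gamma(α + ΣXᵢ, β + n).
Total number of seconds: n = 8 + 13 = 21.
Posterior mean = (α₀+S)/(β₀+n) = [n/(β₀+n)]·(S/n) + [β₀/(β₀+n)]·(α₀/β₀), so only n and β₀ enter the weight.
Weight on data w = n/(β₀+n) = 21/(4.9+21) = 21/25.9 = 0.8108.

0.8108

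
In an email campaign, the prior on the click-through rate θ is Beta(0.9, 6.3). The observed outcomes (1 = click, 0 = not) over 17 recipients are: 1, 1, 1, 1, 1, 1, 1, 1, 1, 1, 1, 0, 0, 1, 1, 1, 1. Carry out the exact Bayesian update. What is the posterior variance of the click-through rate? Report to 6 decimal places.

0.008942

The Beta prior is conjugate to a Binomial/Bernoulli likelihood; the update adds successes to α and failures to β.
Posterior: Beta(α+k, β+n−k) = Beta(0.9+15, 6.3+2) = Beta(15.9, 8.3).
Var = αβ/((α+β)²(α+β+1)) = 15.9·8.3/(24.2²·25.2) = 0.008942.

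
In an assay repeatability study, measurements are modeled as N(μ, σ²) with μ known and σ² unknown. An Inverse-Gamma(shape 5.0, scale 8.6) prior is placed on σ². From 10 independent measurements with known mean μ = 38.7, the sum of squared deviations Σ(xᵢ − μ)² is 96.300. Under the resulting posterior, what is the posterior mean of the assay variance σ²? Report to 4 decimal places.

With known mean μ and an Inverse-Gamma(α, β) prior on σ², the Normal likelihood is conjugate: posterior is Inv-Gamma(α + n/2, β + Σ(xᵢ−μ)²/2).
Posterior: Inv-Gamma(5.0 + 10/2, 8.6 + 96.300/2) = Inv-Gamma(10.00, 56.7500).
E[σ²|data] = β/(α−1) = 56.7500/9.00 = 6.3056.

6.3056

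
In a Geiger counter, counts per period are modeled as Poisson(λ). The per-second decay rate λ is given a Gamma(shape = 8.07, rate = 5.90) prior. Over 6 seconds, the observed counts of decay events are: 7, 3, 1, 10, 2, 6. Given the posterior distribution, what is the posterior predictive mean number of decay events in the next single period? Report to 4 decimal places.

With a Gamma(shape α, rate β) prior, the Poisson likelihood is conjugate: the posterior is Gamma(α + ΣXᵢ, β + n).
Sum of counts S = 29 over n = 6 seconds.
Posterior: Gamma(α+S, β+n) = Gamma(8.07+29, 5.90+6) = Gamma(37.07, 11.90).
The predictive distribution for one future period is NegBinom with mean α/β = 3.1151.

3.1151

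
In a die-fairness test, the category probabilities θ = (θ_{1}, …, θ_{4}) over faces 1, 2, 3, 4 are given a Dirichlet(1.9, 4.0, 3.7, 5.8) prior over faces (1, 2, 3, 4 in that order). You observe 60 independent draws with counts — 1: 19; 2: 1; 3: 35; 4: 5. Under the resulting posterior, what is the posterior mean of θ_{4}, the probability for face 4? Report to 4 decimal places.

The Dirichlet prior is conjugate to the Multinomial likelihood: each posterior αⱼ = prior αⱼ + observed count nⱼ.
Posterior concentration: (20.9, 5.0, 38.7, 10.8), total = 75.4.
E[θ_{4}|data] = α_{4}/Σα = 10.8/75.4 = 0.1432.

0.1432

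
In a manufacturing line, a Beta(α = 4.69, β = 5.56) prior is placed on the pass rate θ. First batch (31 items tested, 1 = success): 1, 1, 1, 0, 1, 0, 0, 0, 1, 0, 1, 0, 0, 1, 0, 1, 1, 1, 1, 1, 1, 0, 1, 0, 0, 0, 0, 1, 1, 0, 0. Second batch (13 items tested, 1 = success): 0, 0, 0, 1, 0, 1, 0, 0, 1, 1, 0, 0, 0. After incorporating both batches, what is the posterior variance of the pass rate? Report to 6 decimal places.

0.004488

The Beta prior is conjugate to a Binomial/Bernoulli likelihood; the update adds successes to α and failures to β.
After batch 1: Beta(4.69+16, 5.56+15) = Beta(20.69, 20.56).
After batch 2: Beta(20.69+4, 20.56+9) = Beta(24.69, 29.56).
Var = αβ/((α+β)²(α+β+1)) = 24.69·29.56/(54.25²·55.25) = 0.004488.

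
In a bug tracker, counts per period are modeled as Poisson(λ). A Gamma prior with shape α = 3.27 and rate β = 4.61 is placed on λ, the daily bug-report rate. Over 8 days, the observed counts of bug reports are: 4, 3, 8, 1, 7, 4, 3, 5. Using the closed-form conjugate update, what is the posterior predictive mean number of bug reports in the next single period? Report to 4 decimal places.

3.0349

With a Gamma(shape α, rate β) prior, the Poisson likelihood is conjugate: the posterior is Gamma(α + ΣXᵢ, β + n).
Sum of counts S = 35 over n = 8 days.
Posterior: Gamma(α+S, β+n) = Gamma(3.27+35, 4.61+8) = Gamma(38.27, 12.61).
The predictive distribution for one future period is NegBinom with mean α/β = 3.0349.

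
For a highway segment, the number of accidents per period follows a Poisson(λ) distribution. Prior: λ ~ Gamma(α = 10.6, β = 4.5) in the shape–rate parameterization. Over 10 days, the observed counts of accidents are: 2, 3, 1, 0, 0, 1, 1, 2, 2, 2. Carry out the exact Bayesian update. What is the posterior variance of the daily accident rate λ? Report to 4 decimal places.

0.1170

With a Gamma(shape α, rate β) prior, the Poisson likelihood is conjugate: the posterior is Gamma(α + ΣXᵢ, β + n).
Sum of counts S = 14 over n = 10 days.
Posterior: Gamma(α+S, β+n) = Gamma(10.6+14, 4.5+10) = Gamma(24.6, 14.5).
Var = α/β² = 24.6/14.5² = 0.1170.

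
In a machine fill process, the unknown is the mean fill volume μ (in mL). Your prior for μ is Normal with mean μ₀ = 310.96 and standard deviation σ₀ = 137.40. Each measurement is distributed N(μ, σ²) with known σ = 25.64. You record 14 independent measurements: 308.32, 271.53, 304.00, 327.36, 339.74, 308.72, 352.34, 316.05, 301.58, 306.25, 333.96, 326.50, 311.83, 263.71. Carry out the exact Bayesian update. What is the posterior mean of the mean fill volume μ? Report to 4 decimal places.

For Normal data with known variance σ², a Normal(μ₀, σ₀²) prior on μ is conjugate. Posterior precision = 1/σ₀² + n/σ²; posterior mean is the precision-weighted average of μ₀ and x̄.
Σxᵢ = 308.32 + 271.53 + 304.00 + 327.36 + 339.74 + 308.72 + 352.34 + 316.05 + 301.58 + 306.25 + 333.96 + 326.50 + 311.83 + 263.71 = 4371.89, so n·x̄ = 4371.89.
σ₀² = 137.40² = 18878.76, σ² = 25.64² = 657.4096; σ² + n·σ₀² = 657.4096 + 14·18878.76 = 264960.0496.
Posterior mean = (μ₀/σ₀² + n·x̄/σ²)/(1/σ₀² + n/σ²) = (σ²·μ₀ + σ₀²·n·x̄)/(σ² + n·σ₀²) = (657.4096·310.96 + 18878.76·4371.89)/264960.0496 = 82740290.145616/264960.0496 = 312.2746.

312.2746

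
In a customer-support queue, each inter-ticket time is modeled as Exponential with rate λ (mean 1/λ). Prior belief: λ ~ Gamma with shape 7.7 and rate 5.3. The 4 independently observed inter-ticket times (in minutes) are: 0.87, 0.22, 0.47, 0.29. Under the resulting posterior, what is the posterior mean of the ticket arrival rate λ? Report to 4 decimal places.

1.6364

With a Gamma(shape α, rate β) prior on the exponential rate λ, the posterior after n observations with total T = Σxᵢ is Gamma(α+n, β+T).
Sum of observations T = 1.85 minutes; n = 4.
Posterior: Gamma(7.7+4, 5.3+1.85) = Gamma(11.7, 7.15).
Posterior mean of λ = α/β = 11.7/7.15 = 1.6364.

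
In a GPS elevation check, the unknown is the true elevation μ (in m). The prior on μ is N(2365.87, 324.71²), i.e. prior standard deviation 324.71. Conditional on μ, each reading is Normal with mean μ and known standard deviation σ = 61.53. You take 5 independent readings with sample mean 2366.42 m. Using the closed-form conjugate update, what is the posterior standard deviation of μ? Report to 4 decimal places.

For Normal data with known variance σ², a Normal(μ₀, σ₀²) prior on μ is conjugate. Posterior precision = 1/σ₀² + n/σ²; posterior mean is the precision-weighted average of μ₀ and x̄.
σ₀² = 324.71² = 105436.5841, σ² = 61.53² = 3785.9409; σ² + n·σ₀² = 3785.9409 + 5·105436.5841 = 530968.8614.
Posterior precision = 1/σ₀² + n/σ² = 1/105436.5841 + 5/3785.9409 = (σ² + n·σ₀²)/(σ₀²σ²) = 530968.8614/(105436.5841·3785.9409); posterior variance σₙ² = σ₀²σ²/(σ² + n·σ₀²) = 105436.5841·3785.9409/530968.8614 = 751.789239.
Posterior SD = √σₙ² = √(105436.5841·3785.9409/530968.8614) = 27.4188.

27.4188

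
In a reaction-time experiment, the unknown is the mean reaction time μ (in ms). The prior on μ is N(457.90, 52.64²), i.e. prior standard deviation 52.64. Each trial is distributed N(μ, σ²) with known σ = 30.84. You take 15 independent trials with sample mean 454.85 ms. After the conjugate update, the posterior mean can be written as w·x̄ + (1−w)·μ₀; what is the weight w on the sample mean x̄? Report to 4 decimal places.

For Normal data with known variance σ², a Normal(μ₀, σ₀²) prior on μ is conjugate. Posterior precision = 1/σ₀² + n/σ²; posterior mean is the precision-weighted average of μ₀ and x̄.
σ₀² = 52.64² = 2770.9696, σ² = 30.84² = 951.1056. Prior precision 1/σ₀² = 1/2770.9696; data precision n/σ² = 15/951.1056.
w = (n/σ²)/(1/σ₀² + n/σ²) = n·σ₀²/(σ² + n·σ₀²) = 15·2770.9696/(951.1056 + 15·2770.9696) = 41564.544/42515.6496 = 0.9776.

0.9776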